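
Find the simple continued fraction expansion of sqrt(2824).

Write x_i = (sqrt(2824) + m_i)/d_i with (m_0, d_0) = (0, 1). a_0 = floor(sqrt(2824)) = 53, since 53^2 = 2809 <= 2824 < 2916 = 54^2.
Iterate m_{i+1} = d_i*a_i - m_i, d_{i+1} = (2824 - m_{i+1}^2)/d_i, a_{i+1} = floor((a_0 + m_{i+1})/d_{i+1}):
  m_1 = 1*53 - 0 = 53, d_1 = (2824 - 53^2)/1 = 15/1 = 15, a_1 = floor((53 + 53)/15) = 7.
  m_2 = 15*7 - 53 = 52, d_2 = (2824 - 52^2)/15 = 120/15 = 8, a_2 = floor((53 + 52)/8) = 13.
  m_3 = 8*13 - 52 = 52, d_3 = (2824 - 52^2)/8 = 120/8 = 15, a_3 = floor((53 + 52)/15) = 7.
  m_4 = 15*7 - 52 = 53, d_4 = (2824 - 53^2)/15 = 15/15 = 1, a_4 = floor((53 + 53)/1) = 106.
  m_5 = 1*106 - 53 = 53, d_5 = (2824 - 53^2)/1 = 15/1 = 15: (m_5, d_5) = (m_1, d_1) = (53, 15), so from here the quotients repeat a_1, ..., a_4; the period length is 4.
Hence the expansion of sqrt(2824) is a_0 = 53 followed by the repeating block 7, 13, 7, 106 (period 4).

[53; (7, 13, 7, 106)]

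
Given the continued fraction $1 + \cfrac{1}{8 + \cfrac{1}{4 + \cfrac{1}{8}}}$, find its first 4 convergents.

1/1, 9/8, 37/33, 305/272

Using the convergent recurrence p_i = a_i*p_{i-1} + p_{i-2}, q_i = a_i*q_{i-1} + q_{i-2} with p_{-2}=0, p_{-1}=1, q_{-2}=1, q_{-1}=0:
  i=0: a_0=1, p_0 = 1*1 + 0 = 1, q_0 = 1*0 + 1 = 1.
  i=1: a_1=8, p_1 = 8*1 + 1 = 9, q_1 = 8*1 + 0 = 8.
  i=2: a_2=4, p_2 = 4*9 + 1 = 37, q_2 = 4*8 + 1 = 33.
  i=3: a_3=8, p_3 = 8*37 + 9 = 305, q_3 = 8*33 + 8 = 272.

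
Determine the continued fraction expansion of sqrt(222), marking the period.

Write x_i = (sqrt(222) + m_i)/d_i with (m_0, d_0) = (0, 1). a_0 = floor(sqrt(222)) = 14, since 14^2 = 196 <= 222 < 225 = 15^2.
Iterate m_{i+1} = d_i*a_i - m_i, d_{i+1} = (222 - m_{i+1}^2)/d_i, a_{i+1} = floor((a_0 + m_{i+1})/d_{i+1}):
  m_1 = 1*14 - 0 = 14, d_1 = (222 - 14^2)/1 = 26/1 = 26, a_1 = floor((14 + 14)/26) = 1.
  m_2 = 26*1 - 14 = 12, d_2 = (222 - 12^2)/26 = 78/26 = 3, a_2 = floor((14 + 12)/3) = 8.
  m_3 = 3*8 - 12 = 12, d_3 = (222 - 12^2)/3 = 78/3 = 26, a_3 = floor((14 + 12)/26) = 1.
  m_4 = 26*1 - 12 = 14, d_4 = (222 - 14^2)/26 = 26/26 = 1, a_4 = floor((14 + 14)/1) = 28.
  m_5 = 1*28 - 14 = 14, d_5 = (222 - 14^2)/1 = 26/1 = 26: (m_5, d_5) = (m_1, d_1) = (14, 26), so from here the quotients repeat a_1, ..., a_4; the period length is 4.
Hence the expansion of sqrt(222) is a_0 = 14 followed by the repeating block 1, 8, 1, 28 (period 4).

[14; (1, 8, 1, 28)]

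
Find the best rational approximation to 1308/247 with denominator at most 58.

Expand x = 1308/247 as a continued fraction with the Euclidean algorithm:
  1308 = 5*247 + 73, so a_0 = 5.
  247 = 3*73 + 28, so a_1 = 3.
  73 = 2*28 + 17, so a_2 = 2.
  28 = 1*17 + 11, so a_3 = 1.
  17 = 1*11 + 6, so a_4 = 1.
  11 = 1*6 + 5, so a_5 = 1.
  6 = 1*5 + 1, so a_6 = 1.
  5 = 5*1 + 0, so a_7 = 5.
so x = [5; 3, 2, 1, 1, 1, 1, 5].
Convergents (p_i = a_i*p_{i-1} + p_{i-2}, q_i = a_i*q_{i-1} + q_{i-2} with p_{-2}=0, p_{-1}=1, q_{-2}=1, q_{-1}=0), until the denominator exceeds 58:
  i=0: a_0=5, p_0 = 5*1 + 0 = 5, q_0 = 5*0 + 1 = 1.
  i=1: a_1=3, p_1 = 3*5 + 1 = 16, q_1 = 3*1 + 0 = 3.
  i=2: a_2=2, p_2 = 2*16 + 5 = 37, q_2 = 2*3 + 1 = 7.
  i=3: a_3=1, p_3 = 1*37 + 16 = 53, q_3 = 1*7 + 3 = 10.
  i=4: a_4=1, p_4 = 1*53 + 37 = 90, q_4 = 1*10 + 7 = 17.
  i=5: a_5=1, p_5 = 1*90 + 53 = 143, q_5 = 1*17 + 10 = 27.
  i=6: a_6=1, p_6 = 1*143 + 90 = 233, q_6 = 1*27 + 17 = 44.
  i=7: a_7=5, p_7 = 5*233 + 143 = 1308, q_7 = 5*44 + 27 = 247.
q_7 = 247 > 58, so the last convergent with denominator <= 58 is p_6/q_6 = 233/44.
The closest fraction with denominator <= 58 is either p_6/q_6 or the intermediate fraction (k*p_6 + p_5)/(k*q_6 + q_5) with the largest k >= 1 whose denominator stays <= 58; these approach x as k grows, and every other convergent or intermediate fraction in range is farther away.
Largest k: floor((58 - q_5)/q_6) = floor((58 - 27)/44) = 0.
Since k = 0, no intermediate fraction beyond p_6/q_6 has denominator <= 58, so the convergent 233/44 is the closest (its error is |1308*44 - 233*247|/(247*44) = 1/10868).

233/44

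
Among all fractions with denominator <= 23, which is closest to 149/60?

57/23

Expand x = 149/60 as a continued fraction with the Euclidean algorithm:
  149 = 2*60 + 29, so a_0 = 2.
  60 = 2*29 + 2, so a_1 = 2.
  29 = 14*2 + 1, so a_2 = 14.
  2 = 2*1 + 0, so a_3 = 2.
so x = [2; 2, 14, 2].
Convergents (p_i = a_i*p_{i-1} + p_{i-2}, q_i = a_i*q_{i-1} + q_{i-2} with p_{-2}=0, p_{-1}=1, q_{-2}=1, q_{-1}=0), until the denominator exceeds 23:
  i=0: a_0=2, p_0 = 2*1 + 0 = 2, q_0 = 2*0 + 1 = 1.
  i=1: a_1=2, p_1 = 2*2 + 1 = 5, q_1 = 2*1 + 0 = 2.
  i=2: a_2=14, p_2 = 14*5 + 2 = 72, q_2 = 14*2 + 1 = 29.
q_2 = 29 > 23, so the last convergent with denominator <= 23 is p_1/q_1 = 5/2.
The closest fraction with denominator <= 23 is either p_1/q_1 or the intermediate fraction (k*p_1 + p_0)/(k*q_1 + q_0) with the largest k >= 1 whose denominator stays <= 23; these approach x as k grows, and every other convergent or intermediate fraction in range is farther away.
Largest k: floor((23 - q_0)/q_1) = floor((23 - 1)/2) = 11.
That gives (11*5 + 2)/(11*2 + 1) = 57/23.
Compare the errors: |x - 5/2| = |149*2 - 5*60|/(60*2) = 2/120, and |x - 57/23| = |149*23 - 57*60|/(60*23) = 7/1380.
Cross-multiplying, 7*120 = 840 < 2760 = 2*1380, so 7/1380 is smaller: the intermediate fraction 57/23 is closer to x than 5/2.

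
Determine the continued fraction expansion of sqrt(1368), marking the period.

Write x_i = (sqrt(1368) + m_i)/d_i with (m_0, d_0) = (0, 1). a_0 = floor(sqrt(1368)) = 36, since 36^2 = 1296 <= 1368 < 1369 = 37^2.
Iterate m_{i+1} = d_i*a_i - m_i, d_{i+1} = (1368 - m_{i+1}^2)/d_i, a_{i+1} = floor((a_0 + m_{i+1})/d_{i+1}):
  m_1 = 1*36 - 0 = 36, d_1 = (1368 - 36^2)/1 = 72/1 = 72, a_1 = floor((36 + 36)/72) = 1.
  m_2 = 72*1 - 36 = 36, d_2 = (1368 - 36^2)/72 = 72/72 = 1, a_2 = floor((36 + 36)/1) = 72.
  m_3 = 1*72 - 36 = 36, d_3 = (1368 - 36^2)/1 = 72/1 = 72: (m_3, d_3) = (m_1, d_1) = (36, 72), so from here the quotients repeat a_1, a_2; the period length is 2.
Hence the expansion of sqrt(1368) is a_0 = 36 followed by the repeating block 1, 72 (period 2).

[36; (1, 72)]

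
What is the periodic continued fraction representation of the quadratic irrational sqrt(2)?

[1; (2)]

Write x_i = (sqrt(2) + m_i)/d_i with (m_0, d_0) = (0, 1). a_0 = floor(sqrt(2)) = 1, since 1^2 = 1 <= 2 < 4 = 2^2.
Iterate m_{i+1} = d_i*a_i - m_i, d_{i+1} = (2 - m_{i+1}^2)/d_i, a_{i+1} = floor((a_0 + m_{i+1})/d_{i+1}):
  m_1 = 1*1 - 0 = 1, d_1 = (2 - 1^2)/1 = 1/1 = 1, a_1 = floor((1 + 1)/1) = 2.
  m_2 = 1*2 - 1 = 1, d_2 = (2 - 1^2)/1 = 1/1 = 1: (m_2, d_2) = (m_1, d_1) = (1, 1), so from here the quotient a_1 repeats; the period length is 1.
Hence the expansion of sqrt(2) is a_0 = 1 followed by the repeating block 2 (period 1).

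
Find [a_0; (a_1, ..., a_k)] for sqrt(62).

[7; (1, 6, 1, 14)]

Write x_i = (sqrt(62) + m_i)/d_i with (m_0, d_0) = (0, 1). a_0 = floor(sqrt(62)) = 7, since 7^2 = 49 <= 62 < 64 = 8^2.
Iterate m_{i+1} = d_i*a_i - m_i, d_{i+1} = (62 - m_{i+1}^2)/d_i, a_{i+1} = floor((a_0 + m_{i+1})/d_{i+1}):
  m_1 = 1*7 - 0 = 7, d_1 = (62 - 7^2)/1 = 13/1 = 13, a_1 = floor((7 + 7)/13) = 1.
  m_2 = 13*1 - 7 = 6, d_2 = (62 - 6^2)/13 = 26/13 = 2, a_2 = floor((7 + 6)/2) = 6.
  m_3 = 2*6 - 6 = 6, d_3 = (62 - 6^2)/2 = 26/2 = 13, a_3 = floor((7 + 6)/13) = 1.
  m_4 = 13*1 - 6 = 7, d_4 = (62 - 7^2)/13 = 13/13 = 1, a_4 = floor((7 + 7)/1) = 14.
  m_5 = 1*14 - 7 = 7, d_5 = (62 - 7^2)/1 = 13/1 = 13: (m_5, d_5) = (m_1, d_1) = (7, 13), so from here the quotients repeat a_1, ..., a_4; the period length is 4.
Hence the expansion of sqrt(62) is a_0 = 7 followed by the repeating block 1, 6, 1, 14 (period 4).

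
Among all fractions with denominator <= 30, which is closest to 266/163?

31/19

Expand x = 266/163 as a continued fraction with the Euclidean algorithm:
  266 = 1*163 + 103, so a_0 = 1.
  163 = 1*103 + 60, so a_1 = 1.
  103 = 1*60 + 43, so a_2 = 1.
  60 = 1*43 + 17, so a_3 = 1.
  43 = 2*17 + 9, so a_4 = 2.
  17 = 1*9 + 8, so a_5 = 1.
  9 = 1*8 + 1, so a_6 = 1.
  8 = 8*1 + 0, so a_7 = 8.
so x = [1; 1, 1, 1, 2, 1, 1, 8].
Convergents (p_i = a_i*p_{i-1} + p_{i-2}, q_i = a_i*q_{i-1} + q_{i-2} with p_{-2}=0, p_{-1}=1, q_{-2}=1, q_{-1}=0), until the denominator exceeds 30:
  i=0: a_0=1, p_0 = 1*1 + 0 = 1, q_0 = 1*0 + 1 = 1.
  i=1: a_1=1, p_1 = 1*1 + 1 = 2, q_1 = 1*1 + 0 = 1.
  i=2: a_2=1, p_2 = 1*2 + 1 = 3, q_2 = 1*1 + 1 = 2.
  i=3: a_3=1, p_3 = 1*3 + 2 = 5, q_3 = 1*2 + 1 = 3.
  i=4: a_4=2, p_4 = 2*5 + 3 = 13, q_4 = 2*3 + 2 = 8.
  i=5: a_5=1, p_5 = 1*13 + 5 = 18, q_5 = 1*8 + 3 = 11.
  i=6: a_6=1, p_6 = 1*18 + 13 = 31, q_6 = 1*11 + 8 = 19.
  i=7: a_7=8, p_7 = 8*31 + 18 = 266, q_7 = 8*19 + 11 = 163.
q_7 = 163 > 30, so the last convergent with denominator <= 30 is p_6/q_6 = 31/19.
The closest fraction with denominator <= 30 is either p_6/q_6 or the intermediate fraction (k*p_6 + p_5)/(k*q_6 + q_5) with the largest k >= 1 whose denominator stays <= 30; these approach x as k grows, and every other convergent or intermediate fraction in range is farther away.
Largest k: floor((30 - q_5)/q_6) = floor((30 - 11)/19) = 1.
That gives (1*31 + 18)/(1*19 + 11) = 49/30.
Compare the errors: |x - 31/19| = |266*19 - 31*163|/(163*19) = 1/3097, and |x - 49/30| = |266*30 - 49*163|/(163*30) = 7/4890.
Cross-multiplying, 1*4890 = 4890 < 21679 = 7*3097, so 1/3097 is smaller: the convergent 31/19 is closer to x than 49/30.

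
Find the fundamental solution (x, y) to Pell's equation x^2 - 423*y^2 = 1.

(x, y) = (4607, 224)

First expand sqrt(423) as a continued fraction. With x_i = (sqrt(423) + m_i)/d_i and (m_0, d_0) = (0, 1): a_0 = floor(sqrt(423)) = 20, since 20^2 = 400 <= 423 < 441 = 21^2.
Iterate m_{i+1} = d_i*a_i - m_i, d_{i+1} = (423 - m_{i+1}^2)/d_i, a_{i+1} = floor((a_0 + m_{i+1})/d_{i+1}):
  m_1 = 1*20 - 0 = 20, d_1 = (423 - 20^2)/1 = 23/1 = 23, a_1 = floor((20 + 20)/23) = 1.
  m_2 = 23*1 - 20 = 3, d_2 = (423 - 3^2)/23 = 414/23 = 18, a_2 = floor((20 + 3)/18) = 1.
  m_3 = 18*1 - 3 = 15, d_3 = (423 - 15^2)/18 = 198/18 = 11, a_3 = floor((20 + 15)/11) = 3.
  m_4 = 11*3 - 15 = 18, d_4 = (423 - 18^2)/11 = 99/11 = 9, a_4 = floor((20 + 18)/9) = 4.
  m_5 = 9*4 - 18 = 18, d_5 = (423 - 18^2)/9 = 99/9 = 11, a_5 = floor((20 + 18)/11) = 3.
  m_6 = 11*3 - 18 = 15, d_6 = (423 - 15^2)/11 = 198/11 = 18, a_6 = floor((20 + 15)/18) = 1.
  m_7 = 18*1 - 15 = 3, d_7 = (423 - 3^2)/18 = 414/18 = 23, a_7 = floor((20 + 3)/23) = 1.
  m_8 = 23*1 - 3 = 20, d_8 = (423 - 20^2)/23 = 23/23 = 1, a_8 = floor((20 + 20)/1) = 40.
  m_9 = 1*40 - 20 = 20, d_9 = (423 - 20^2)/1 = 23/1 = 23: (m_9, d_9) = (m_1, d_1) = (20, 23), so from here the quotients repeat a_1, ..., a_8; the period length is 8.
So sqrt(423) = [20; (1, 1, 3, 4, 3, 1, 1, 40)] with period length k = 8.
k is even, so the fundamental solution of x^2 - 423y^2 = 1 is (p_{k-1}, q_{k-1}) = (p_7, q_7); compute convergents through index 7.
Convergents (p_i = a_i*p_{i-1} + p_{i-2}, q_i = a_i*q_{i-1} + q_{i-2} with p_{-2}=0, p_{-1}=1, q_{-2}=1, q_{-1}=0):
  i=0: a_0=20, p_0 = 20*1 + 0 = 20, q_0 = 20*0 + 1 = 1.
  i=1: a_1=1, p_1 = 1*20 + 1 = 21, q_1 = 1*1 + 0 = 1.
  i=2: a_2=1, p_2 = 1*21 + 20 = 41, q_2 = 1*1 + 1 = 2.
  i=3: a_3=3, p_3 = 3*41 + 21 = 144, q_3 = 3*2 + 1 = 7.
  i=4: a_4=4, p_4 = 4*144 + 41 = 617, q_4 = 4*7 + 2 = 30.
  i=5: a_5=3, p_5 = 3*617 + 144 = 1995, q_5 = 3*30 + 7 = 97.
  i=6: a_6=1, p_6 = 1*1995 + 617 = 2612, q_6 = 1*97 + 30 = 127.
  i=7: a_7=1, p_7 = 1*2612 + 1995 = 4607, q_7 = 1*127 + 97 = 224.
Check: 4607^2 - 423*224^2 = 21224449 - 21224448 = 1, so (x, y) = (4607, 224) solves the equation, and by the theorem it is the least positive solution.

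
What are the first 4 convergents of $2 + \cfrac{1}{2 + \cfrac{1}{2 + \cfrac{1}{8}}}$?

2/1, 5/2, 12/5, 101/42

Using the convergent recurrence p_i = a_i*p_{i-1} + p_{i-2}, q_i = a_i*q_{i-1} + q_{i-2} with p_{-2}=0, p_{-1}=1, q_{-2}=1, q_{-1}=0:
  i=0: a_0=2, p_0 = 2*1 + 0 = 2, q_0 = 2*0 + 1 = 1.
  i=1: a_1=2, p_1 = 2*2 + 1 = 5, q_1 = 2*1 + 0 = 2.
  i=2: a_2=2, p_2 = 2*5 + 2 = 12, q_2 = 2*2 + 1 = 5.
  i=3: a_3=8, p_3 = 8*12 + 5 = 101, q_3 = 8*5 + 2 = 42.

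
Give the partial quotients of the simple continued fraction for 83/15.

Run the Euclidean algorithm on 83 and 15; the successive quotients are the partial quotients a_0, a_1, ... (each step inverts the fractional part left over by the previous one):
  83 = 5*15 + 8, so a_0 = 5.
  15 = 1*8 + 7, so a_1 = 1.
  8 = 1*7 + 1, so a_2 = 1.
  7 = 7*1 + 0, so a_3 = 7.
The remainder reaches 0 after 4 divisions, so the expansion has 4 partial quotients, read off in order.

[5; 1, 1, 7]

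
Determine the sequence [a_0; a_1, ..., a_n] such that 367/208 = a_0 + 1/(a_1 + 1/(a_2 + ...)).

Run the Euclidean algorithm on 367 and 208; the successive quotients are the partial quotients a_0, a_1, ... (each step inverts the fractional part left over by the previous one):
  367 = 1*208 + 159, so a_0 = 1.
  208 = 1*159 + 49, so a_1 = 1.
  159 = 3*49 + 12, so a_2 = 3.
  49 = 4*12 + 1, so a_3 = 4.
  12 = 12*1 + 0, so a_4 = 12.
The remainder reaches 0 after 5 divisions, so the expansion has 5 partial quotients, read off in order.

[1; 1, 3, 4, 12]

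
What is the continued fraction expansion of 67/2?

Run the Euclidean algorithm on 67 and 2; the successive quotients are the partial quotients a_0, a_1, ... (each step inverts the fractional part left over by the previous one):
  67 = 33*2 + 1, so a_0 = 33.
  2 = 2*1 + 0, so a_1 = 2.
The remainder reaches 0 after 2 divisions, so the expansion has 2 partial quotients, read off in order.

[33; 2]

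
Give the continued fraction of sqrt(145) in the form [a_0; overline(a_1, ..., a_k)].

[12; overline(24)]

Write x_i = (sqrt(145) + m_i)/d_i with (m_0, d_0) = (0, 1). a_0 = floor(sqrt(145)) = 12, since 12^2 = 144 <= 145 < 169 = 13^2.
Iterate m_{i+1} = d_i*a_i - m_i, d_{i+1} = (145 - m_{i+1}^2)/d_i, a_{i+1} = floor((a_0 + m_{i+1})/d_{i+1}):
  m_1 = 1*12 - 0 = 12, d_1 = (145 - 12^2)/1 = 1/1 = 1, a_1 = floor((12 + 12)/1) = 24.
  m_2 = 1*24 - 12 = 12, d_2 = (145 - 12^2)/1 = 1/1 = 1: (m_2, d_2) = (m_1, d_1) = (12, 1), so from here the quotient a_1 repeats; the period length is 1.
Hence the expansion of sqrt(145) is a_0 = 12 followed by the repeating block 24 (period 1).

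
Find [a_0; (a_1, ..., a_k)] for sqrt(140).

Write x_i = (sqrt(140) + m_i)/d_i with (m_0, d_0) = (0, 1). a_0 = floor(sqrt(140)) = 11, since 11^2 = 121 <= 140 < 144 = 12^2.
Iterate m_{i+1} = d_i*a_i - m_i, d_{i+1} = (140 - m_{i+1}^2)/d_i, a_{i+1} = floor((a_0 + m_{i+1})/d_{i+1}):
  m_1 = 1*11 - 0 = 11, d_1 = (140 - 11^2)/1 = 19/1 = 19, a_1 = floor((11 + 11)/19) = 1.
  m_2 = 19*1 - 11 = 8, d_2 = (140 - 8^2)/19 = 76/19 = 4, a_2 = floor((11 + 8)/4) = 4.
  m_3 = 4*4 - 8 = 8, d_3 = (140 - 8^2)/4 = 76/4 = 19, a_3 = floor((11 + 8)/19) = 1.
  m_4 = 19*1 - 8 = 11, d_4 = (140 - 11^2)/19 = 19/19 = 1, a_4 = floor((11 + 11)/1) = 22.
  m_5 = 1*22 - 11 = 11, d_5 = (140 - 11^2)/1 = 19/1 = 19: (m_5, d_5) = (m_1, d_1) = (11, 19), so from here the quotients repeat a_1, ..., a_4; the period length is 4.
Hence the expansion of sqrt(140) is a_0 = 11 followed by the repeating block 1, 4, 1, 22 (period 4).

[11; (1, 4, 1, 22)]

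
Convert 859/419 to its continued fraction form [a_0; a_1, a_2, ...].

[2; 19, 1, 20]

Run the Euclidean algorithm on 859 and 419; the successive quotients are the partial quotients a_0, a_1, ... (each step inverts the fractional part left over by the previous one):
  859 = 2*419 + 21, so a_0 = 2.
  419 = 19*21 + 20, so a_1 = 19.
  21 = 1*20 + 1, so a_2 = 1.
  20 = 20*1 + 0, so a_3 = 20.
The remainder reaches 0 after 4 divisions, so the expansion has 4 partial quotients, read off in order.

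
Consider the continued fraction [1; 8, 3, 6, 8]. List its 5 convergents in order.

1/1, 9/8, 28/25, 177/158, 1444/1289

Using the convergent recurrence p_i = a_i*p_{i-1} + p_{i-2}, q_i = a_i*q_{i-1} + q_{i-2} with p_{-2}=0, p_{-1}=1, q_{-2}=1, q_{-1}=0:
  i=0: a_0=1, p_0 = 1*1 + 0 = 1, q_0 = 1*0 + 1 = 1.
  i=1: a_1=8, p_1 = 8*1 + 1 = 9, q_1 = 8*1 + 0 = 8.
  i=2: a_2=3, p_2 = 3*9 + 1 = 28, q_2 = 3*8 + 1 = 25.
  i=3: a_3=6, p_3 = 6*28 + 9 = 177, q_3 = 6*25 + 8 = 158.
  i=4: a_4=8, p_4 = 8*177 + 28 = 1444, q_4 = 8*158 + 25 = 1289.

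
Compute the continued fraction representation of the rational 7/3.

Run the Euclidean algorithm on 7 and 3; the successive quotients are the partial quotients a_0, a_1, ... (each step inverts the fractional part left over by the previous one):
  7 = 2*3 + 1, so a_0 = 2.
  3 = 3*1 + 0, so a_1 = 3.
The remainder reaches 0 after 2 divisions, so the expansion has 2 partial quotients, read off in order.

[2; 3]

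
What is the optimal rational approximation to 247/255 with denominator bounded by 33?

31/32

Expand x = 247/255 as a continued fraction with the Euclidean algorithm:
  247 = 0*255 + 247, so a_0 = 0.
  255 = 1*247 + 8, so a_1 = 1.
  247 = 30*8 + 7, so a_2 = 30.
  8 = 1*7 + 1, so a_3 = 1.
  7 = 7*1 + 0, so a_4 = 7.
so x = [0; 1, 30, 1, 7].
Convergents (p_i = a_i*p_{i-1} + p_{i-2}, q_i = a_i*q_{i-1} + q_{i-2} with p_{-2}=0, p_{-1}=1, q_{-2}=1, q_{-1}=0), until the denominator exceeds 33:
  i=0: a_0=0, p_0 = 0*1 + 0 = 0, q_0 = 0*0 + 1 = 1.
  i=1: a_1=1, p_1 = 1*0 + 1 = 1, q_1 = 1*1 + 0 = 1.
  i=2: a_2=30, p_2 = 30*1 + 0 = 30, q_2 = 30*1 + 1 = 31.
  i=3: a_3=1, p_3 = 1*30 + 1 = 31, q_3 = 1*31 + 1 = 32.
  i=4: a_4=7, p_4 = 7*31 + 30 = 247, q_4 = 7*32 + 31 = 255.
q_4 = 255 > 33, so the last convergent with denominator <= 33 is p_3/q_3 = 31/32.
The closest fraction with denominator <= 33 is either p_3/q_3 or the intermediate fraction (k*p_3 + p_2)/(k*q_3 + q_2) with the largest k >= 1 whose denominator stays <= 33; these approach x as k grows, and every other convergent or intermediate fraction in range is farther away.
Largest k: floor((33 - q_2)/q_3) = floor((33 - 31)/32) = 0.
Since k = 0, no intermediate fraction beyond p_3/q_3 has denominator <= 33, so the convergent 31/32 is the closest (its error is |247*32 - 31*255|/(255*32) = 1/8160).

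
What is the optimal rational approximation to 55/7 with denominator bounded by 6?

47/6

Expand x = 55/7 as a continued fraction with the Euclidean algorithm:
  55 = 7*7 + 6, so a_0 = 7.
  7 = 1*6 + 1, so a_1 = 1.
  6 = 6*1 + 0, so a_2 = 6.
so x = [7; 1, 6].
Convergents (p_i = a_i*p_{i-1} + p_{i-2}, q_i = a_i*q_{i-1} + q_{i-2} with p_{-2}=0, p_{-1}=1, q_{-2}=1, q_{-1}=0), until the denominator exceeds 6:
  i=0: a_0=7, p_0 = 7*1 + 0 = 7, q_0 = 7*0 + 1 = 1.
  i=1: a_1=1, p_1 = 1*7 + 1 = 8, q_1 = 1*1 + 0 = 1.
  i=2: a_2=6, p_2 = 6*8 + 7 = 55, q_2 = 6*1 + 1 = 7.
q_2 = 7 > 6, so the last convergent with denominator <= 6 is p_1/q_1 = 8/1.
The closest fraction with denominator <= 6 is either p_1/q_1 or the intermediate fraction (k*p_1 + p_0)/(k*q_1 + q_0) with the largest k >= 1 whose denominator stays <= 6; these approach x as k grows, and every other convergent or intermediate fraction in range is farther away.
Largest k: floor((6 - q_0)/q_1) = floor((6 - 1)/1) = 5.
That gives (5*8 + 7)/(5*1 + 1) = 47/6.
Compare the errors: |x - 8/1| = |55*1 - 8*7|/(7*1) = 1/7, and |x - 47/6| = |55*6 - 47*7|/(7*6) = 1/42.
Cross-multiplying, 1*7 = 7 < 42 = 1*42, so 1/42 is smaller: the intermediate fraction 47/6 is closer to x than 8/1.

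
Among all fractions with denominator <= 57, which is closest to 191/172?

10/9

Expand x = 191/172 as a continued fraction with the Euclidean algorithm:
  191 = 1*172 + 19, so a_0 = 1.
  172 = 9*19 + 1, so a_1 = 9.
  19 = 19*1 + 0, so a_2 = 19.
so x = [1; 9, 19].
Convergents (p_i = a_i*p_{i-1} + p_{i-2}, q_i = a_i*q_{i-1} + q_{i-2} with p_{-2}=0, p_{-1}=1, q_{-2}=1, q_{-1}=0), until the denominator exceeds 57:
  i=0: a_0=1, p_0 = 1*1 + 0 = 1, q_0 = 1*0 + 1 = 1.
  i=1: a_1=9, p_1 = 9*1 + 1 = 10, q_1 = 9*1 + 0 = 9.
  i=2: a_2=19, p_2 = 19*10 + 1 = 191, q_2 = 19*9 + 1 = 172.
q_2 = 172 > 57, so the last convergent with denominator <= 57 is p_1/q_1 = 10/9.
The closest fraction with denominator <= 57 is either p_1/q_1 or the intermediate fraction (k*p_1 + p_0)/(k*q_1 + q_0) with the largest k >= 1 whose denominator stays <= 57; these approach x as k grows, and every other convergent or intermediate fraction in range is farther away.
Largest k: floor((57 - q_0)/q_1) = floor((57 - 1)/9) = 6.
That gives (6*10 + 1)/(6*9 + 1) = 61/55.
Compare the errors: |x - 10/9| = |191*9 - 10*172|/(172*9) = 1/1548, and |x - 61/55| = |191*55 - 61*172|/(172*55) = 13/9460.
Cross-multiplying, 1*9460 = 9460 < 20124 = 13*1548, so 1/1548 is smaller: the convergent 10/9 is closer to x than 61/55.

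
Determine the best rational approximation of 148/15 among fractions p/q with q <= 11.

79/8

Expand x = 148/15 as a continued fraction with the Euclidean algorithm:
  148 = 9*15 + 13, so a_0 = 9.
  15 = 1*13 + 2, so a_1 = 1.
  13 = 6*2 + 1, so a_2 = 6.
  2 = 2*1 + 0, so a_3 = 2.
so x = [9; 1, 6, 2].
Convergents (p_i = a_i*p_{i-1} + p_{i-2}, q_i = a_i*q_{i-1} + q_{i-2} with p_{-2}=0, p_{-1}=1, q_{-2}=1, q_{-1}=0), until the denominator exceeds 11:
  i=0: a_0=9, p_0 = 9*1 + 0 = 9, q_0 = 9*0 + 1 = 1.
  i=1: a_1=1, p_1 = 1*9 + 1 = 10, q_1 = 1*1 + 0 = 1.
  i=2: a_2=6, p_2 = 6*10 + 9 = 69, q_2 = 6*1 + 1 = 7.
  i=3: a_3=2, p_3 = 2*69 + 10 = 148, q_3 = 2*7 + 1 = 15.
q_3 = 15 > 11, so the last convergent with denominator <= 11 is p_2/q_2 = 69/7.
The closest fraction with denominator <= 11 is either p_2/q_2 or the intermediate fraction (k*p_2 + p_1)/(k*q_2 + q_1) with the largest k >= 1 whose denominator stays <= 11; these approach x as k grows, and every other convergent or intermediate fraction in range is farther away.
Largest k: floor((11 - q_1)/q_2) = floor((11 - 1)/7) = 1.
That gives (1*69 + 10)/(1*7 + 1) = 79/8.
Compare the errors: |x - 69/7| = |148*7 - 69*15|/(15*7) = 1/105, and |x - 79/8| = |148*8 - 79*15|/(15*8) = 1/120.
Cross-multiplying, 1*105 = 105 < 120 = 1*120, so 1/120 is smaller: the intermediate fraction 79/8 is closer to x than 69/7.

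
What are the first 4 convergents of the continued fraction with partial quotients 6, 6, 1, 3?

Using the convergent recurrence p_i = a_i*p_{i-1} + p_{i-2}, q_i = a_i*q_{i-1} + q_{i-2} with p_{-2}=0, p_{-1}=1, q_{-2}=1, q_{-1}=0:
  i=0: a_0=6, p_0 = 6*1 + 0 = 6, q_0 = 6*0 + 1 = 1.
  i=1: a_1=6, p_1 = 6*6 + 1 = 37, q_1 = 6*1 + 0 = 6.
  i=2: a_2=1, p_2 = 1*37 + 6 = 43, q_2 = 1*6 + 1 = 7.
  i=3: a_3=3, p_3 = 3*43 + 37 = 166, q_3 = 3*7 + 6 = 27.

6/1, 37/6, 43/7, 166/27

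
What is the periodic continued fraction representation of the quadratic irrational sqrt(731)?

[27; (27, 54)]

Write x_i = (sqrt(731) + m_i)/d_i with (m_0, d_0) = (0, 1). a_0 = floor(sqrt(731)) = 27, since 27^2 = 729 <= 731 < 784 = 28^2.
Iterate m_{i+1} = d_i*a_i - m_i, d_{i+1} = (731 - m_{i+1}^2)/d_i, a_{i+1} = floor((a_0 + m_{i+1})/d_{i+1}):
  m_1 = 1*27 - 0 = 27, d_1 = (731 - 27^2)/1 = 2/1 = 2, a_1 = floor((27 + 27)/2) = 27.
  m_2 = 2*27 - 27 = 27, d_2 = (731 - 27^2)/2 = 2/2 = 1, a_2 = floor((27 + 27)/1) = 54.
  m_3 = 1*54 - 27 = 27, d_3 = (731 - 27^2)/1 = 2/1 = 2: (m_3, d_3) = (m_1, d_1) = (27, 2), so from here the quotients repeat a_1, a_2; the period length is 2.
Hence the expansion of sqrt(731) is a_0 = 27 followed by the repeating block 27, 54 (period 2).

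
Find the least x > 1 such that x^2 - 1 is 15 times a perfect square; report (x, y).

First expand sqrt(15) as a continued fraction. With x_i = (sqrt(15) + m_i)/d_i and (m_0, d_0) = (0, 1): a_0 = floor(sqrt(15)) = 3, since 3^2 = 9 <= 15 < 16 = 4^2.
Iterate m_{i+1} = d_i*a_i - m_i, d_{i+1} = (15 - m_{i+1}^2)/d_i, a_{i+1} = floor((a_0 + m_{i+1})/d_{i+1}):
  m_1 = 1*3 - 0 = 3, d_1 = (15 - 3^2)/1 = 6/1 = 6, a_1 = floor((3 + 3)/6) = 1.
  m_2 = 6*1 - 3 = 3, d_2 = (15 - 3^2)/6 = 6/6 = 1, a_2 = floor((3 + 3)/1) = 6.
  m_3 = 1*6 - 3 = 3, d_3 = (15 - 3^2)/1 = 6/1 = 6: (m_3, d_3) = (m_1, d_1) = (3, 6), so from here the quotients repeat a_1, a_2; the period length is 2.
So sqrt(15) = [3; (1, 6)] with period length k = 2.
k is even, so the fundamental solution of x^2 - 15y^2 = 1 is (p_{k-1}, q_{k-1}) = (p_1, q_1); compute convergents through index 1.
Convergents (p_i = a_i*p_{i-1} + p_{i-2}, q_i = a_i*q_{i-1} + q_{i-2} with p_{-2}=0, p_{-1}=1, q_{-2}=1, q_{-1}=0):
  i=0: a_0=3, p_0 = 3*1 + 0 = 3, q_0 = 3*0 + 1 = 1.
  i=1: a_1=1, p_1 = 1*3 + 1 = 4, q_1 = 1*1 + 0 = 1.
Check: 4^2 - 15*1^2 = 16 - 15 = 1, so (x, y) = (4, 1) solves the equation, and by the theorem it is the least positive solution.

(x, y) = (4, 1)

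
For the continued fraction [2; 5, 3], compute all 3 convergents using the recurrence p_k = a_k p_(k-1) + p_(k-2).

2/1, 11/5, 35/16

Using the convergent recurrence p_i = a_i*p_{i-1} + p_{i-2}, q_i = a_i*q_{i-1} + q_{i-2} with p_{-2}=0, p_{-1}=1, q_{-2}=1, q_{-1}=0:
  i=0: a_0=2, p_0 = 2*1 + 0 = 2, q_0 = 2*0 + 1 = 1.
  i=1: a_1=5, p_1 = 5*2 + 1 = 11, q_1 = 5*1 + 0 = 5.
  i=2: a_2=3, p_2 = 3*11 + 2 = 35, q_2 = 3*5 + 1 = 16.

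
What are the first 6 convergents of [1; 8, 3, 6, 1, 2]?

Using the convergent recurrence p_i = a_i*p_{i-1} + p_{i-2}, q_i = a_i*q_{i-1} + q_{i-2} with p_{-2}=0, p_{-1}=1, q_{-2}=1, q_{-1}=0:
  i=0: a_0=1, p_0 = 1*1 + 0 = 1, q_0 = 1*0 + 1 = 1.
  i=1: a_1=8, p_1 = 8*1 + 1 = 9, q_1 = 8*1 + 0 = 8.
  i=2: a_2=3, p_2 = 3*9 + 1 = 28, q_2 = 3*8 + 1 = 25.
  i=3: a_3=6, p_3 = 6*28 + 9 = 177, q_3 = 6*25 + 8 = 158.
  i=4: a_4=1, p_4 = 1*177 + 28 = 205, q_4 = 1*158 + 25 = 183.
  i=5: a_5=2, p_5 = 2*205 + 177 = 587, q_5 = 2*183 + 158 = 524.

1/1, 9/8, 28/25, 177/158, 205/183, 587/524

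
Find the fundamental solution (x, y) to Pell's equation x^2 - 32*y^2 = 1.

(x, y) = (17, 3)

First expand sqrt(32) as a continued fraction. With x_i = (sqrt(32) + m_i)/d_i and (m_0, d_0) = (0, 1): a_0 = floor(sqrt(32)) = 5, since 5^2 = 25 <= 32 < 36 = 6^2.
Iterate m_{i+1} = d_i*a_i - m_i, d_{i+1} = (32 - m_{i+1}^2)/d_i, a_{i+1} = floor((a_0 + m_{i+1})/d_{i+1}):
  m_1 = 1*5 - 0 = 5, d_1 = (32 - 5^2)/1 = 7/1 = 7, a_1 = floor((5 + 5)/7) = 1.
  m_2 = 7*1 - 5 = 2, d_2 = (32 - 2^2)/7 = 28/7 = 4, a_2 = floor((5 + 2)/4) = 1.
  m_3 = 4*1 - 2 = 2, d_3 = (32 - 2^2)/4 = 28/4 = 7, a_3 = floor((5 + 2)/7) = 1.
  m_4 = 7*1 - 2 = 5, d_4 = (32 - 5^2)/7 = 7/7 = 1, a_4 = floor((5 + 5)/1) = 10.
  m_5 = 1*10 - 5 = 5, d_5 = (32 - 5^2)/1 = 7/1 = 7: (m_5, d_5) = (m_1, d_1) = (5, 7), so from here the quotients repeat a_1, ..., a_4; the period length is 4.
So sqrt(32) = [5; (1, 1, 1, 10)] with period length k = 4.
k is even, so the fundamental solution of x^2 - 32y^2 = 1 is (p_{k-1}, q_{k-1}) = (p_3, q_3); compute convergents through index 3.
Convergents (p_i = a_i*p_{i-1} + p_{i-2}, q_i = a_i*q_{i-1} + q_{i-2} with p_{-2}=0, p_{-1}=1, q_{-2}=1, q_{-1}=0):
  i=0: a_0=5, p_0 = 5*1 + 0 = 5, q_0 = 5*0 + 1 = 1.
  i=1: a_1=1, p_1 = 1*5 + 1 = 6, q_1 = 1*1 + 0 = 1.
  i=2: a_2=1, p_2 = 1*6 + 5 = 11, q_2 = 1*1 + 1 = 2.
  i=3: a_3=1, p_3 = 1*11 + 6 = 17, q_3 = 1*2 + 1 = 3.
Check: 17^2 - 32*3^2 = 289 - 288 = 1, so (x, y) = (17, 3) solves the equation, and by the theorem it is the least positive solution.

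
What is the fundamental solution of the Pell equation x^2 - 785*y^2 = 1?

(x, y) = (1569, 56)

First expand sqrt(785) as a continued fraction. With x_i = (sqrt(785) + m_i)/d_i and (m_0, d_0) = (0, 1): a_0 = floor(sqrt(785)) = 28, since 28^2 = 784 <= 785 < 841 = 29^2.
Iterate m_{i+1} = d_i*a_i - m_i, d_{i+1} = (785 - m_{i+1}^2)/d_i, a_{i+1} = floor((a_0 + m_{i+1})/d_{i+1}):
  m_1 = 1*28 - 0 = 28, d_1 = (785 - 28^2)/1 = 1/1 = 1, a_1 = floor((28 + 28)/1) = 56.
  m_2 = 1*56 - 28 = 28, d_2 = (785 - 28^2)/1 = 1/1 = 1: (m_2, d_2) = (m_1, d_1) = (28, 1), so from here the quotient a_1 repeats; the period length is 1.
So sqrt(785) = [28; (56)] with period length k = 1.
k is odd, so (p_{k-1}, q_{k-1}) only solves x^2 - 785y^2 = -1 and the fundamental solution of x^2 - 785y^2 = 1 is (p_{2k-1}, q_{2k-1}) = (p_1, q_1); compute convergents through index 1, running through the period twice.
Convergents (p_i = a_i*p_{i-1} + p_{i-2}, q_i = a_i*q_{i-1} + q_{i-2} with p_{-2}=0, p_{-1}=1, q_{-2}=1, q_{-1}=0):
  i=0: a_0=28, p_0 = 28*1 + 0 = 28, q_0 = 28*0 + 1 = 1.
  i=1: a_1=56, p_1 = 56*28 + 1 = 1569, q_1 = 56*1 + 0 = 56.
Indeed p_0^2 - 785*q_0^2 = 784 - 785 = -1, not +1.
Check: 1569^2 - 785*56^2 = 2461761 - 2461760 = 1, so (x, y) = (1569, 56) solves the equation, and by the theorem it is the least positive solution.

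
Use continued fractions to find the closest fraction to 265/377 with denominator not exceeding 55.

26/37

Expand x = 265/377 as a continued fraction with the Euclidean algorithm:
  265 = 0*377 + 265, so a_0 = 0.
  377 = 1*265 + 112, so a_1 = 1.
  265 = 2*112 + 41, so a_2 = 2.
  112 = 2*41 + 30, so a_3 = 2.
  41 = 1*30 + 11, so a_4 = 1.
  30 = 2*11 + 8, so a_5 = 2.
  11 = 1*8 + 3, so a_6 = 1.
  8 = 2*3 + 2, so a_7 = 2.
  3 = 1*2 + 1, so a_8 = 1.
  2 = 2*1 + 0, so a_9 = 2.
so x = [0; 1, 2, 2, 1, 2, 1, 2, 1, 2].
Convergents (p_i = a_i*p_{i-1} + p_{i-2}, q_i = a_i*q_{i-1} + q_{i-2} with p_{-2}=0, p_{-1}=1, q_{-2}=1, q_{-1}=0), until the denominator exceeds 55:
  i=0: a_0=0, p_0 = 0*1 + 0 = 0, q_0 = 0*0 + 1 = 1.
  i=1: a_1=1, p_1 = 1*0 + 1 = 1, q_1 = 1*1 + 0 = 1.
  i=2: a_2=2, p_2 = 2*1 + 0 = 2, q_2 = 2*1 + 1 = 3.
  i=3: a_3=2, p_3 = 2*2 + 1 = 5, q_3 = 2*3 + 1 = 7.
  i=4: a_4=1, p_4 = 1*5 + 2 = 7, q_4 = 1*7 + 3 = 10.
  i=5: a_5=2, p_5 = 2*7 + 5 = 19, q_5 = 2*10 + 7 = 27.
  i=6: a_6=1, p_6 = 1*19 + 7 = 26, q_6 = 1*27 + 10 = 37.
  i=7: a_7=2, p_7 = 2*26 + 19 = 71, q_7 = 2*37 + 27 = 101.
q_7 = 101 > 55, so the last convergent with denominator <= 55 is p_6/q_6 = 26/37.
The closest fraction with denominator <= 55 is either p_6/q_6 or the intermediate fraction (k*p_6 + p_5)/(k*q_6 + q_5) with the largest k >= 1 whose denominator stays <= 55; these approach x as k grows, and every other convergent or intermediate fraction in range is farther away.
Largest k: floor((55 - q_5)/q_6) = floor((55 - 27)/37) = 0.
Since k = 0, no intermediate fraction beyond p_6/q_6 has denominator <= 55, so the convergent 26/37 is the closest (its error is |265*37 - 26*377|/(377*37) = 3/13949).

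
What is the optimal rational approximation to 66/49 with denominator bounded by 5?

Expand x = 66/49 as a continued fraction with the Euclidean algorithm:
  66 = 1*49 + 17, so a_0 = 1.
  49 = 2*17 + 15, so a_1 = 2.
  17 = 1*15 + 2, so a_2 = 1.
  15 = 7*2 + 1, so a_3 = 7.
  2 = 2*1 + 0, so a_4 = 2.
so x = [1; 2, 1, 7, 2].
Convergents (p_i = a_i*p_{i-1} + p_{i-2}, q_i = a_i*q_{i-1} + q_{i-2} with p_{-2}=0, p_{-1}=1, q_{-2}=1, q_{-1}=0), until the denominator exceeds 5:
  i=0: a_0=1, p_0 = 1*1 + 0 = 1, q_0 = 1*0 + 1 = 1.
  i=1: a_1=2, p_1 = 2*1 + 1 = 3, q_1 = 2*1 + 0 = 2.
  i=2: a_2=1, p_2 = 1*3 + 1 = 4, q_2 = 1*2 + 1 = 3.
  i=3: a_3=7, p_3 = 7*4 + 3 = 31, q_3 = 7*3 + 2 = 23.
q_3 = 23 > 5, so the last convergent with denominator <= 5 is p_2/q_2 = 4/3.
The closest fraction with denominator <= 5 is either p_2/q_2 or the intermediate fraction (k*p_2 + p_1)/(k*q_2 + q_1) with the largest k >= 1 whose denominator stays <= 5; these approach x as k grows, and every other convergent or intermediate fraction in range is farther away.
Largest k: floor((5 - q_1)/q_2) = floor((5 - 2)/3) = 1.
That gives (1*4 + 3)/(1*3 + 2) = 7/5.
Compare the errors: |x - 4/3| = |66*3 - 4*49|/(49*3) = 2/147, and |x - 7/5| = |66*5 - 7*49|/(49*5) = 13/245.
Cross-multiplying, 2*245 = 490 < 1911 = 13*147, so 2/147 is smaller: the convergent 4/3 is closer to x than 7/5.

4/3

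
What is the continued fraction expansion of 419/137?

[3; 17, 8]

Run the Euclidean algorithm on 419 and 137; the successive quotients are the partial quotients a_0, a_1, ... (each step inverts the fractional part left over by the previous one):
  419 = 3*137 + 8, so a_0 = 3.
  137 = 17*8 + 1, so a_1 = 17.
  8 = 8*1 + 0, so a_2 = 8.
The remainder reaches 0 after 3 divisions, so the expansion has 3 partial quotients, read off in order.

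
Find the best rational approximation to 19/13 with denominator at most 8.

10/7

Expand x = 19/13 as a continued fraction with the Euclidean algorithm:
  19 = 1*13 + 6, so a_0 = 1.
  13 = 2*6 + 1, so a_1 = 2.
  6 = 6*1 + 0, so a_2 = 6.
so x = [1; 2, 6].
Convergents (p_i = a_i*p_{i-1} + p_{i-2}, q_i = a_i*q_{i-1} + q_{i-2} with p_{-2}=0, p_{-1}=1, q_{-2}=1, q_{-1}=0), until the denominator exceeds 8:
  i=0: a_0=1, p_0 = 1*1 + 0 = 1, q_0 = 1*0 + 1 = 1.
  i=1: a_1=2, p_1 = 2*1 + 1 = 3, q_1 = 2*1 + 0 = 2.
  i=2: a_2=6, p_2 = 6*3 + 1 = 19, q_2 = 6*2 + 1 = 13.
q_2 = 13 > 8, so the last convergent with denominator <= 8 is p_1/q_1 = 3/2.
The closest fraction with denominator <= 8 is either p_1/q_1 or the intermediate fraction (k*p_1 + p_0)/(k*q_1 + q_0) with the largest k >= 1 whose denominator stays <= 8; these approach x as k grows, and every other convergent or intermediate fraction in range is farther away.
Largest k: floor((8 - q_0)/q_1) = floor((8 - 1)/2) = 3.
That gives (3*3 + 1)/(3*2 + 1) = 10/7.
Compare the errors: |x - 3/2| = |19*2 - 3*13|/(13*2) = 1/26, and |x - 10/7| = |19*7 - 10*13|/(13*7) = 3/91.
Cross-multiplying, 3*26 = 78 < 91 = 1*91, so 3/91 is smaller: the intermediate fraction 10/7 is closer to x than 3/2.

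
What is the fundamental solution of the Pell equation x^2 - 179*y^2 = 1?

First expand sqrt(179) as a continued fraction. With x_i = (sqrt(179) + m_i)/d_i and (m_0, d_0) = (0, 1): a_0 = floor(sqrt(179)) = 13, since 13^2 = 169 <= 179 < 196 = 14^2.
Iterate m_{i+1} = d_i*a_i - m_i, d_{i+1} = (179 - m_{i+1}^2)/d_i, a_{i+1} = floor((a_0 + m_{i+1})/d_{i+1}):
  m_1 = 1*13 - 0 = 13, d_1 = (179 - 13^2)/1 = 10/1 = 10, a_1 = floor((13 + 13)/10) = 2.
  m_2 = 10*2 - 13 = 7, d_2 = (179 - 7^2)/10 = 130/10 = 13, a_2 = floor((13 + 7)/13) = 1.
  m_3 = 13*1 - 7 = 6, d_3 = (179 - 6^2)/13 = 143/13 = 11, a_3 = floor((13 + 6)/11) = 1.
  m_4 = 11*1 - 6 = 5, d_4 = (179 - 5^2)/11 = 154/11 = 14, a_4 = floor((13 + 5)/14) = 1.
  m_5 = 14*1 - 5 = 9, d_5 = (179 - 9^2)/14 = 98/14 = 7, a_5 = floor((13 + 9)/7) = 3.
  m_6 = 7*3 - 9 = 12, d_6 = (179 - 12^2)/7 = 35/7 = 5, a_6 = floor((13 + 12)/5) = 5.
  m_7 = 5*5 - 12 = 13, d_7 = (179 - 13^2)/5 = 10/5 = 2, a_7 = floor((13 + 13)/2) = 13.
  m_8 = 2*13 - 13 = 13, d_8 = (179 - 13^2)/2 = 10/2 = 5, a_8 = floor((13 + 13)/5) = 5.
  m_9 = 5*5 - 13 = 12, d_9 = (179 - 12^2)/5 = 35/5 = 7, a_9 = floor((13 + 12)/7) = 3.
  m_10 = 7*3 - 12 = 9, d_10 = (179 - 9^2)/7 = 98/7 = 14, a_10 = floor((13 + 9)/14) = 1.
  m_11 = 14*1 - 9 = 5, d_11 = (179 - 5^2)/14 = 154/14 = 11, a_11 = floor((13 + 5)/11) = 1.
  m_12 = 11*1 - 5 = 6, d_12 = (179 - 6^2)/11 = 143/11 = 13, a_12 = floor((13 + 6)/13) = 1.
  m_13 = 13*1 - 6 = 7, d_13 = (179 - 7^2)/13 = 130/13 = 10, a_13 = floor((13 + 7)/10) = 2.
  m_14 = 10*2 - 7 = 13, d_14 = (179 - 13^2)/10 = 10/10 = 1, a_14 = floor((13 + 13)/1) = 26.
  m_15 = 1*26 - 13 = 13, d_15 = (179 - 13^2)/1 = 10/1 = 10: (m_15, d_15) = (m_1, d_1) = (13, 10), so from here the quotients repeat a_1, ..., a_14; the period length is 14.
So sqrt(179) = [13; (2, 1, 1, 1, 3, 5, 13, 5, 3, 1, 1, 1, 2, 26)] with period length k = 14.
k is even, so the fundamental solution of x^2 - 179y^2 = 1 is (p_{k-1}, q_{k-1}) = (p_13, q_13); compute convergents through index 13.
Convergents (p_i = a_i*p_{i-1} + p_{i-2}, q_i = a_i*q_{i-1} + q_{i-2} with p_{-2}=0, p_{-1}=1, q_{-2}=1, q_{-1}=0):
  i=0: a_0=13, p_0 = 13*1 + 0 = 13, q_0 = 13*0 + 1 = 1.
  i=1: a_1=2, p_1 = 2*13 + 1 = 27, q_1 = 2*1 + 0 = 2.
  i=2: a_2=1, p_2 = 1*27 + 13 = 40, q_2 = 1*2 + 1 = 3.
  i=3: a_3=1, p_3 = 1*40 + 27 = 67, q_3 = 1*3 + 2 = 5.
  i=4: a_4=1, p_4 = 1*67 + 40 = 107, q_4 = 1*5 + 3 = 8.
  i=5: a_5=3, p_5 = 3*107 + 67 = 388, q_5 = 3*8 + 5 = 29.
  i=6: a_6=5, p_6 = 5*388 + 107 = 2047, q_6 = 5*29 + 8 = 153.
  i=7: a_7=13, p_7 = 13*2047 + 388 = 26999, q_7 = 13*153 + 29 = 2018.
  i=8: a_8=5, p_8 = 5*26999 + 2047 = 137042, q_8 = 5*2018 + 153 = 10243.
  i=9: a_9=3, p_9 = 3*137042 + 26999 = 438125, q_9 = 3*10243 + 2018 = 32747.
  i=10: a_10=1, p_10 = 1*438125 + 137042 = 575167, q_10 = 1*32747 + 10243 = 42990.
  i=11: a_11=1, p_11 = 1*575167 + 438125 = 1013292, q_11 = 1*42990 + 32747 = 75737.
  i=12: a_12=1, p_12 = 1*1013292 + 575167 = 1588459, q_12 = 1*75737 + 42990 = 118727.
  i=13: a_13=2, p_13 = 2*1588459 + 1013292 = 4190210, q_13 = 2*118727 + 75737 = 313191.
Check: 4190210^2 - 179*313191^2 = 17557859844100 - 17557859844099 = 1, so (x, y) = (4190210, 313191) solves the equation, and by the theorem it is the least positive solution.

(x, y) = (4190210, 313191)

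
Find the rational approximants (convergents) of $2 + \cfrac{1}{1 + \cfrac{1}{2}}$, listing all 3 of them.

2/1, 3/1, 8/3

Using the convergent recurrence p_i = a_i*p_{i-1} + p_{i-2}, q_i = a_i*q_{i-1} + q_{i-2} with p_{-2}=0, p_{-1}=1, q_{-2}=1, q_{-1}=0:
  i=0: a_0=2, p_0 = 2*1 + 0 = 2, q_0 = 2*0 + 1 = 1.
  i=1: a_1=1, p_1 = 1*2 + 1 = 3, q_1 = 1*1 + 0 = 1.
  i=2: a_2=2, p_2 = 2*3 + 2 = 8, q_2 = 2*1 + 1 = 3.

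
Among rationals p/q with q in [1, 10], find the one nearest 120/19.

Expand x = 120/19 as a continued fraction with the Euclidean algorithm:
  120 = 6*19 + 6, so a_0 = 6.
  19 = 3*6 + 1, so a_1 = 3.
  6 = 6*1 + 0, so a_2 = 6.
so x = [6; 3, 6].
Convergents (p_i = a_i*p_{i-1} + p_{i-2}, q_i = a_i*q_{i-1} + q_{i-2} with p_{-2}=0, p_{-1}=1, q_{-2}=1, q_{-1}=0), until the denominator exceeds 10:
  i=0: a_0=6, p_0 = 6*1 + 0 = 6, q_0 = 6*0 + 1 = 1.
  i=1: a_1=3, p_1 = 3*6 + 1 = 19, q_1 = 3*1 + 0 = 3.
  i=2: a_2=6, p_2 = 6*19 + 6 = 120, q_2 = 6*3 + 1 = 19.
q_2 = 19 > 10, so the last convergent with denominator <= 10 is p_1/q_1 = 19/3.
The closest fraction with denominator <= 10 is either p_1/q_1 or the intermediate fraction (k*p_1 + p_0)/(k*q_1 + q_0) with the largest k >= 1 whose denominator stays <= 10; these approach x as k grows, and every other convergent or intermediate fraction in range is farther away.
Largest k: floor((10 - q_0)/q_1) = floor((10 - 1)/3) = 3.
That gives (3*19 + 6)/(3*3 + 1) = 63/10.
Compare the errors: |x - 19/3| = |120*3 - 19*19|/(19*3) = 1/57, and |x - 63/10| = |120*10 - 63*19|/(19*10) = 3/190.
Cross-multiplying, 3*57 = 171 < 190 = 1*190, so 3/190 is smaller: the intermediate fraction 63/10 is closer to x than 19/3.

63/10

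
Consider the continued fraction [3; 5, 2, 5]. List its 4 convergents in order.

Using the convergent recurrence p_i = a_i*p_{i-1} + p_{i-2}, q_i = a_i*q_{i-1} + q_{i-2} with p_{-2}=0, p_{-1}=1, q_{-2}=1, q_{-1}=0:
  i=0: a_0=3, p_0 = 3*1 + 0 = 3, q_0 = 3*0 + 1 = 1.
  i=1: a_1=5, p_1 = 5*3 + 1 = 16, q_1 = 5*1 + 0 = 5.
  i=2: a_2=2, p_2 = 2*16 + 3 = 35, q_2 = 2*5 + 1 = 11.
  i=3: a_3=5, p_3 = 5*35 + 16 = 191, q_3 = 5*11 + 5 = 60.

3/1, 16/5, 35/11, 191/60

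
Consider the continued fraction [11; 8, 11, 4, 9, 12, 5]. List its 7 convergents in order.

11/1, 89/8, 990/89, 4049/364, 37431/3365, 453221/40744, 2303536/207085

Using the convergent recurrence p_i = a_i*p_{i-1} + p_{i-2}, q_i = a_i*q_{i-1} + q_{i-2} with p_{-2}=0, p_{-1}=1, q_{-2}=1, q_{-1}=0:
  i=0: a_0=11, p_0 = 11*1 + 0 = 11, q_0 = 11*0 + 1 = 1.
  i=1: a_1=8, p_1 = 8*11 + 1 = 89, q_1 = 8*1 + 0 = 8.
  i=2: a_2=11, p_2 = 11*89 + 11 = 990, q_2 = 11*8 + 1 = 89.
  i=3: a_3=4, p_3 = 4*990 + 89 = 4049, q_3 = 4*89 + 8 = 364.
  i=4: a_4=9, p_4 = 9*4049 + 990 = 37431, q_4 = 9*364 + 89 = 3365.
  i=5: a_5=12, p_5 = 12*37431 + 4049 = 453221, q_5 = 12*3365 + 364 = 40744.
  i=6: a_6=5, p_6 = 5*453221 + 37431 = 2303536, q_6 = 5*40744 + 3365 = 207085.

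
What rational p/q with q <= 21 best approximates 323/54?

6/1

Expand x = 323/54 as a continued fraction with the Euclidean algorithm:
  323 = 5*54 + 53, so a_0 = 5.
  54 = 1*53 + 1, so a_1 = 1.
  53 = 53*1 + 0, so a_2 = 53.
so x = [5; 1, 53].
Convergents (p_i = a_i*p_{i-1} + p_{i-2}, q_i = a_i*q_{i-1} + q_{i-2} with p_{-2}=0, p_{-1}=1, q_{-2}=1, q_{-1}=0), until the denominator exceeds 21:
  i=0: a_0=5, p_0 = 5*1 + 0 = 5, q_0 = 5*0 + 1 = 1.
  i=1: a_1=1, p_1 = 1*5 + 1 = 6, q_1 = 1*1 + 0 = 1.
  i=2: a_2=53, p_2 = 53*6 + 5 = 323, q_2 = 53*1 + 1 = 54.
q_2 = 54 > 21, so the last convergent with denominator <= 21 is p_1/q_1 = 6/1.
The closest fraction with denominator <= 21 is either p_1/q_1 or the intermediate fraction (k*p_1 + p_0)/(k*q_1 + q_0) with the largest k >= 1 whose denominator stays <= 21; these approach x as k grows, and every other convergent or intermediate fraction in range is farther away.
Largest k: floor((21 - q_0)/q_1) = floor((21 - 1)/1) = 20.
That gives (20*6 + 5)/(20*1 + 1) = 125/21.
Compare the errors: |x - 6/1| = |323*1 - 6*54|/(54*1) = 1/54, and |x - 125/21| = |323*21 - 125*54|/(54*21) = 33/1134.
Cross-multiplying, 1*1134 = 1134 < 1782 = 33*54, so 1/54 is smaller: the convergent 6/1 is closer to x than 125/21.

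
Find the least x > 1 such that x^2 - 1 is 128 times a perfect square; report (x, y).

(x, y) = (577, 51)

First expand sqrt(128) as a continued fraction. With x_i = (sqrt(128) + m_i)/d_i and (m_0, d_0) = (0, 1): a_0 = floor(sqrt(128)) = 11, since 11^2 = 121 <= 128 < 144 = 12^2.
Iterate m_{i+1} = d_i*a_i - m_i, d_{i+1} = (128 - m_{i+1}^2)/d_i, a_{i+1} = floor((a_0 + m_{i+1})/d_{i+1}):
  m_1 = 1*11 - 0 = 11, d_1 = (128 - 11^2)/1 = 7/1 = 7, a_1 = floor((11 + 11)/7) = 3.
  m_2 = 7*3 - 11 = 10, d_2 = (128 - 10^2)/7 = 28/7 = 4, a_2 = floor((11 + 10)/4) = 5.
  m_3 = 4*5 - 10 = 10, d_3 = (128 - 10^2)/4 = 28/4 = 7, a_3 = floor((11 + 10)/7) = 3.
  m_4 = 7*3 - 10 = 11, d_4 = (128 - 11^2)/7 = 7/7 = 1, a_4 = floor((11 + 11)/1) = 22.
  m_5 = 1*22 - 11 = 11, d_5 = (128 - 11^2)/1 = 7/1 = 7: (m_5, d_5) = (m_1, d_1) = (11, 7), so from here the quotients repeat a_1, ..., a_4; the period length is 4.
So sqrt(128) = [11; (3, 5, 3, 22)] with period length k = 4.
k is even, so the fundamental solution of x^2 - 128y^2 = 1 is (p_{k-1}, q_{k-1}) = (p_3, q_3); compute convergents through index 3.
Convergents (p_i = a_i*p_{i-1} + p_{i-2}, q_i = a_i*q_{i-1} + q_{i-2} with p_{-2}=0, p_{-1}=1, q_{-2}=1, q_{-1}=0):
  i=0: a_0=11, p_0 = 11*1 + 0 = 11, q_0 = 11*0 + 1 = 1.
  i=1: a_1=3, p_1 = 3*11 + 1 = 34, q_1 = 3*1 + 0 = 3.
  i=2: a_2=5, p_2 = 5*34 + 11 = 181, q_2 = 5*3 + 1 = 16.
  i=3: a_3=3, p_3 = 3*181 + 34 = 577, q_3 = 3*16 + 3 = 51.
Check: 577^2 - 128*51^2 = 332929 - 332928 = 1, so (x, y) = (577, 51) solves the equation, and by the theorem it is the least positive solution.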